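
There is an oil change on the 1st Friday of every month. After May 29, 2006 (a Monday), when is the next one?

May 2006 starts on a Monday, so its 1st Friday is May 5, 2006 (4 days in).
That is not after May 29, 2006, so look at June 2006.
June 2006 starts on a Thursday, so its 1st Friday is June 2, 2006 (1 day in).

June 2, 2006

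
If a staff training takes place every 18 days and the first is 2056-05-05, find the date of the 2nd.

2056-05-23

The 2nd occurrence is 1 interval after the first: 1 × 18 = 18 days after 2056-05-05.
18 days later is 2056-05-23.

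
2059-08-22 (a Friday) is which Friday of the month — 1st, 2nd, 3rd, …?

4th

Day 22 falls in week ⌈22/7⌉ of the month.
Days 1–7 hold the 1st Friday, 8–14 the 2nd, 15–21 the 3rd, 22–28 the 4th, 29–31 the 5th.
22 is in the range for the 4th.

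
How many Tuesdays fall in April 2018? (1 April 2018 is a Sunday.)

1 April 2018 is a Sunday; the first Tuesday on or after it is 3 April 2018 (2 days later).
From 3 April 2018 to 30 April 2018 is 30 − 3 = 27 days.
27 ÷ 7 = 3 full weeks with remainder 6, so 3 more Tuesdays after the first → 4.

4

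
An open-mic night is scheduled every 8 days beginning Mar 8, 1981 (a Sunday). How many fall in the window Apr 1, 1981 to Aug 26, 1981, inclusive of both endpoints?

Occurrences land 8·i days after Mar 8, 1981 for i = 0, 1, 2, …
Apr 1, 1981 is 24 days after the start; 24 ÷ 8 = 3 remainder 0. First occurrence in the window: #4 on Apr 1, 1981 (3×8 = 24 days in).
Aug 26, 1981 is 171 days after the start; 171 ÷ 8 = 21 remainder 3. Last occurrence in the window: #22 on Aug 23, 1981.
Occurrences #4 through #22: 19 in total.

19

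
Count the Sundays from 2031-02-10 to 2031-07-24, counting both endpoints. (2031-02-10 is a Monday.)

2031-02-10 is a Monday; the first Sunday on or after it is 2031-02-16 (6 days later).
From 2031-02-16 to 2031-07-24: 12 + 31 + 30 + 31 + 30 + 24 = 158 days (rest of February, March, April, May, June, July).
158 ÷ 7 = 22 full weeks with remainder 4, so 22 more Sundays after the first → 23.

23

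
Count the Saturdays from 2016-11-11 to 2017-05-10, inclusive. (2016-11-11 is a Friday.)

2016-11-11 is a Friday; the first Saturday on or after it is 2016-11-12 (1 day later).
From 2016-11-12 to 2017-05-10: 18 + 31 + 31 + 28 + 31 + 30 + 10 = 179 days (rest of November, December, January, February, March, April, May).
179 ÷ 7 = 25 full weeks with remainder 4, so 25 more Saturdays after the first → 26.

26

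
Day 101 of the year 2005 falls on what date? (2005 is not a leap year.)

Apr 11, 2005

Jan has 31 days (101 − 31 = 70 remain).
Feb has 28 days (70 − 28 = 42 remain).
Mar has 31 days (42 − 31 = 11 remain).
11 into Apr → Apr 11.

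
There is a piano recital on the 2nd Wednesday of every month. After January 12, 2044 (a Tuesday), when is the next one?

January 13, 2044

January 2044 starts on a Friday; its first Wednesday is the 6th, so the 2nd Wednesday is the 13th — January 13, 2044.
January 13, 2044 is after January 12, 2044, so that is the next one.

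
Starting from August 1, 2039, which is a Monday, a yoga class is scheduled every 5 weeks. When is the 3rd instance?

October 10, 2039

The 3rd occurrence is 2 intervals after the first: 2 × 35 = 70 days after August 1, 2039.
August has 31 days — 30 days to the end of August leaves 40.
September has 30 days (10 left).
10 days into October → October 10, 2039.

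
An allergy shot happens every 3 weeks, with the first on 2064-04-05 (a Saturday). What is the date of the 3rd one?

The 3rd occurrence is 2 intervals after the first: 2 × 21 = 42 days after 2064-04-05.
April has 30 days — 25 days to the end of April leaves 17.
17 days into May → 2064-05-17.

2064-05-17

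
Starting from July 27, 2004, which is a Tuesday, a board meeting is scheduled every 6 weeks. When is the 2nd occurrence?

September 7, 2004

The 2nd occurrence is 1 interval after the first: 1 × 42 = 42 days after July 27, 2004.
July has 31 days — 4 days to the end of July leaves 38.
August has 31 days (7 left).
7 days into September → September 7, 2004.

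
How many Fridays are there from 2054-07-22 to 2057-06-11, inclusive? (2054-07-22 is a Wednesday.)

2054-07-22 is a Wednesday; the first Friday on or after it is 2054-07-24 (2 days later).
From 2054-07-24 to 2057-06-11: 160 + 365 + 366 + 162 = 1053 days (rest of 2054, 2055, 2056, to 2057-06-11 in 2057).
1053 ÷ 7 = 150 full weeks with remainder 3, so 150 more Fridays after the first → 151.

151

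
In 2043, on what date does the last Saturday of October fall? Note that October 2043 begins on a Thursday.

31 October 2043

October 2043 begins on a Thursday, so the first Saturday is October 3 (2 days later).
October 2043 has 31 days. Adding weeks: 3, 10, 17, 24, 31 — the last one ≤ 31 is the 31st.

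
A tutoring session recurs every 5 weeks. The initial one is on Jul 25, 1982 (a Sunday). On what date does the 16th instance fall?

Jan 1, 1984

The 16th occurrence is 15 intervals after the first: 15 × 35 = 525 days after Jul 25, 1982.
Jul has 31 days — 6 days to the end of Jul leaves 519.
From end of Jul to end of 1982 is 153 days (366 left).
1983 has 365 days (1 left).
1 day into Jan → Jan 1, 1984.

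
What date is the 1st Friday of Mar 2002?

The first Friday of Mar 2002 is Mar 1.

Mar 1, 2002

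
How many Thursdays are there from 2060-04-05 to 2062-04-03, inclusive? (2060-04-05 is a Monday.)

104

2060-04-05 is a Monday; the first Thursday on or after it is 2060-04-08 (3 days later).
From 2060-04-08 to 2062-04-03: 267 + 365 + 93 = 725 days (rest of 2060, 2061, to 2062-04-03 in 2062).
725 ÷ 7 = 103 full weeks with remainder 4, so 103 more Thursdays after the first → 104.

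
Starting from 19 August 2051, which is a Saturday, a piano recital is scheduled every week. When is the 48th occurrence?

13 July 2052

The 48th occurrence is 47 intervals after the first: 47 × 7 = 329 days after 19 August 2051.
August has 31 days — 12 days to the end of August leaves 317.
September has 30 days (287 left).
October has 31 days (256 left).
November has 30 days (226 left).
December has 31 days (195 left).
January has 31 days (164 left).
February has 29 days (135 left).
March has 31 days (104 left).
April has 30 days (74 left).
May has 31 days (43 left).
June has 30 days (13 left).
13 days into July → 13 July 2052.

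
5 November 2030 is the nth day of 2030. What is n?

309

Days in months before November: 31 + 28 + 31 + 30 + 31 + 30 + 31 + 31 + 30 + 31 = 304.
Plus 5 days into November → day 309.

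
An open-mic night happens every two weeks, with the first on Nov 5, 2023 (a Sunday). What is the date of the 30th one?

Dec 15, 2024

The 30th occurrence is 29 intervals after the first: 29 × 14 = 406 days after Nov 5, 2023.
Nov has 30 days — 25 days to the end of Nov leaves 381.
Dec has 31 days (350 left).
Jan has 31 days (319 left).
Feb has 29 days (290 left).
Mar has 31 days (259 left).
Apr has 30 days (229 left).
May has 31 days (198 left).
Jun has 30 days (168 left).
Jul has 31 days (137 left).
Aug has 31 days (106 left).
Sep has 30 days (76 left).
Oct has 31 days (45 left).
Nov has 30 days (15 left).
15 days into Dec → Dec 15, 2024.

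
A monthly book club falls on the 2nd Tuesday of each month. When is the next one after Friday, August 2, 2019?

August 2019 starts on a Thursday; its first Tuesday is the 6th, so the 2nd Tuesday is the 13th — August 13, 2019.
August 13, 2019 is after August 2, 2019, so that is the next one.

August 13, 2019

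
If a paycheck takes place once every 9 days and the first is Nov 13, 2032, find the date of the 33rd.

The 33rd occurrence is 32 intervals after the first: 32 × 9 = 288 days after Nov 13, 2032.
Nov has 30 days — 17 days to the end of Nov leaves 271.
Dec has 31 days (240 left).
Jan has 31 days (209 left).
Feb has 28 days (181 left).
Mar has 31 days (150 left).
Apr has 30 days (120 left).
May has 31 days (89 left).
Jun has 30 days (59 left).
Jul has 31 days (28 left).
28 days into Aug → Aug 28, 2033.

Aug 28, 2033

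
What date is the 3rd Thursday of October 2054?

October 2054 begins on a Thursday, so the first Thursday is October 1.
The 3rd Thursday is 2 weeks later: 1 + 14 = 15.

15 October 2054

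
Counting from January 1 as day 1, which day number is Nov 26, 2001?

330

Days in months before Nov: 31 + 28 + 31 + 30 + 31 + 30 + 31 + 31 + 30 + 31 = 304.
Plus 26 days into Nov → day 330.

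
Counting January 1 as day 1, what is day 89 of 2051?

Jan has 31 days (89 − 31 = 58 remain).
Feb has 28 days (58 − 28 = 30 remain).
30 into Mar → Mar 30.

Mar 30, 2051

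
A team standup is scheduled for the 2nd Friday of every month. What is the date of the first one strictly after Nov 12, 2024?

Nov 2024 starts on a Friday; its first Friday is the 1st, so the 2nd Friday is the 8th — Nov 8, 2024.
That is not after Nov 12, 2024, so look at Dec 2024.
Dec 2024 starts on a Sunday; its first Friday is the 6th, so the 2nd Friday is the 13th — Dec 13, 2024.

Dec 13, 2024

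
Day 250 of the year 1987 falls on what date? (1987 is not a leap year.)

January has 31 days (250 − 31 = 219 remain).
February has 28 days (219 − 28 = 191 remain).
March has 31 days (191 − 31 = 160 remain).
April has 30 days (160 − 30 = 130 remain).
May has 31 days (130 − 31 = 99 remain).
June has 30 days (99 − 30 = 69 remain).
July has 31 days (69 − 31 = 38 remain).
August has 31 days (38 − 31 = 7 remain).
7 into September → September 7.

September 7, 1987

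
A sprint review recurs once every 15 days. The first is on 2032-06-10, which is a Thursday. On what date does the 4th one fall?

The 4th occurrence is 3 intervals after the first: 3 × 15 = 45 days after 2032-06-10.
June has 30 days — 20 days to the end of June leaves 25.
25 days into July → 2032-07-25.

2032-07-25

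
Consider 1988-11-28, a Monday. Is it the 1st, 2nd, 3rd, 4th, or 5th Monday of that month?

Day 28 falls in week ⌈28/7⌉ of the month.
Days 1–7 hold the 1st Monday, 8–14 the 2nd, 15–21 the 3rd, 22–28 the 4th, 29–31 the 5th.
28 is in the range for the 4th.

4th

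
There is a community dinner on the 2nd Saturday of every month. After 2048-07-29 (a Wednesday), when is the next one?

2048-08-08

July 2048 starts on a Wednesday; its first Saturday is the 4th, so the 2nd Saturday is the 11th — 2048-07-11.
That is not after 2048-07-29, so look at August 2048.
August 2048 starts on a Saturday; its first Saturday is the 1st, so the 2nd Saturday is the 8th — 2048-08-08.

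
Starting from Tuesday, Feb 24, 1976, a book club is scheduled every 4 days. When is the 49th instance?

The 49th occurrence is 48 intervals after the first: 48 × 4 = 192 days after Feb 24, 1976.
Feb has 29 days — 5 days to the end of Feb leaves 187.
Mar has 31 days (156 left).
Apr has 30 days (126 left).
May has 31 days (95 left).
Jun has 30 days (65 left).
Jul has 31 days (34 left).
Aug has 31 days (3 left).
3 days into Sep → Sep 3, 1976.

Sep 3, 1976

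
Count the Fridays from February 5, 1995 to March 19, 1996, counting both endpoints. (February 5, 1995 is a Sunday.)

February 5, 1995 is a Sunday; the first Friday on or after it is February 10, 1995 (5 days later).
From February 10, 1995 to March 19, 1996: 324 + 79 = 403 days (rest of 1995, to March 19, 1996 in 1996).
403 ÷ 7 = 57 full weeks with remainder 4, so 57 more Fridays after the first → 58.

58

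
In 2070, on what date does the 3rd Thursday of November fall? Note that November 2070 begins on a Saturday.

2070-11-20

November 2070 begins on a Saturday, so the first Thursday is November 6 (5 days later).
The 3rd Thursday is 2 weeks later: 6 + 14 = 20.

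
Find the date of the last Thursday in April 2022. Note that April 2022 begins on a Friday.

April 2022 begins on a Friday, so the first Thursday is April 7 (6 days later).
April 2022 has 30 days. Adding weeks: 7, 14, 21, 28 — the last one ≤ 30 is the 28th.

28 April 2022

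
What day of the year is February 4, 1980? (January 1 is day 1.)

Days in months before February: 31 = 31.
Plus 4 days into February → day 35.

35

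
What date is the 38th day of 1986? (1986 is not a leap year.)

Feb 7, 1986

Jan has 31 days (38 − 31 = 7 remain).
7 into Feb → Feb 7.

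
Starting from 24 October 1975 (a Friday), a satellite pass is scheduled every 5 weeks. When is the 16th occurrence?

The 16th occurrence is 15 intervals after the first: 15 × 35 = 525 days after 24 October 1975.
October has 31 days — 7 days to the end of October leaves 518.
From end of October to end of 1975 is 61 days (457 left).
1976 has 366 days (91 left).
January has 31 days (60 left).
February has 28 days (32 left).
March has 31 days (1 left).
1 day into April → 1 April 1977.

1 April 1977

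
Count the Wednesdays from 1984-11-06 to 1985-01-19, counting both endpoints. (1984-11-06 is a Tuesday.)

11

1984-11-06 is a Tuesday; the first Wednesday on or after it is 1984-11-07 (1 day later).
From 1984-11-07 to 1985-01-19: 23 + 31 + 19 = 73 days (rest of November, December, January).
73 ÷ 7 = 10 full weeks with remainder 3, so 10 more Wednesdays after the first → 11.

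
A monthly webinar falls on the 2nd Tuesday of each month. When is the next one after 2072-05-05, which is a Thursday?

2072-05-10

May 2072 starts on a Sunday; its first Tuesday is the 3rd, so the 2nd Tuesday is the 10th — 2072-05-10.
2072-05-10 is after 2072-05-05, so that is the next one.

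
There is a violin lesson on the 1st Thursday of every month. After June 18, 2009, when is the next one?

June 2009 starts on a Monday, so its 1st Thursday is June 4, 2009 (3 days in).
That is not after June 18, 2009, so look at July 2009.
July 2009 starts on a Wednesday, so its 1st Thursday is July 2, 2009 (1 day in).

July 2, 2009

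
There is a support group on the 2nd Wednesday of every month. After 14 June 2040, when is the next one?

June 2040 starts on a Friday; its first Wednesday is the 6th, so the 2nd Wednesday is the 13th — 13 June 2040.
That is not after 14 June 2040, so look at July 2040.
July 2040 starts on a Sunday; its first Wednesday is the 4th, so the 2nd Wednesday is the 11th — 11 July 2040.

11 July 2040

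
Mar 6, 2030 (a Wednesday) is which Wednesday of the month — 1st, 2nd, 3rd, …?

Day 6 falls in week ⌈6/7⌉ of the month.
Days 1–7 hold the 1st Wednesday, 8–14 the 2nd, 15–21 the 3rd, 22–28 the 4th, 29–31 the 5th.
6 is in the range for the 1st.

1st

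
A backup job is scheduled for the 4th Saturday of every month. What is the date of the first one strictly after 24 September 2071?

26 September 2071

September 2071 starts on a Tuesday; its first Saturday is the 5th, so the 4th Saturday is the 26th — 26 September 2071.
26 September 2071 is after 24 September 2071, so that is the next one.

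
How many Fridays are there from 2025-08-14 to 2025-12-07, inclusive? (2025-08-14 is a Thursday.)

2025-08-14 is a Thursday; the first Friday on or after it is 2025-08-15 (1 day later).
From 2025-08-15 to 2025-12-07: 16 + 30 + 31 + 30 + 7 = 114 days (rest of August, September, October, November, December).
114 ÷ 7 = 16 full weeks with remainder 2, so 16 more Fridays after the first → 17.

17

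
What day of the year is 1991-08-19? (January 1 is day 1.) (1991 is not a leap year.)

Days in months before August: 31 + 28 + 31 + 30 + 31 + 30 + 31 = 212.
Plus 19 days into August → day 231.

231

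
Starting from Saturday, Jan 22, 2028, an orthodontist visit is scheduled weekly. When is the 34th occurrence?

Sep 9, 2028

The 34th occurrence is 33 intervals after the first: 33 × 7 = 231 days after Jan 22, 2028.
Jan has 31 days — 9 days to the end of Jan leaves 222.
Feb has 29 days (193 left).
Mar has 31 days (162 left).
Apr has 30 days (132 left).
May has 31 days (101 left).
Jun has 30 days (71 left).
Jul has 31 days (40 left).
Aug has 31 days (9 left).
9 days into Sep → Sep 9, 2028.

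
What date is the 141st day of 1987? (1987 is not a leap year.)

Jan has 31 days (141 − 31 = 110 remain).
Feb has 28 days (110 − 28 = 82 remain).
Mar has 31 days (82 − 31 = 51 remain).
Apr has 30 days (51 − 30 = 21 remain).
21 into May → May 21.

May 21, 1987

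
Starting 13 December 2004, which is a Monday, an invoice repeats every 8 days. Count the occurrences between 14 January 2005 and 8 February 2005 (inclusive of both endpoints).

Occurrences land 8·i days after 13 December 2004 for i = 0, 1, 2, …
14 January 2005 is 32 days after the start; 32 ÷ 8 = 4 remainder 0. First occurrence in the window: #5 on 14 January 2005 (4×8 = 32 days in).
8 February 2005 is 57 days after the start; 57 ÷ 8 = 7 remainder 1. Last occurrence in the window: #8 on 7 February 2005.
Occurrences #5 through #8: 4 in total.

4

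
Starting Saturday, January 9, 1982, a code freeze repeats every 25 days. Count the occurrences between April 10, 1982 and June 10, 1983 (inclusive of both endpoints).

Occurrences land 25·i days after January 9, 1982 for i = 0, 1, 2, …
April 10, 1982 is 91 days after the start; 91 ÷ 25 = 3 remainder 16; since the remainder is 16, round up to i = 4. First occurrence in the window: #5 on April 19, 1982 (4×25 = 100 days in).
June 10, 1983 is 517 days after the start; 517 ÷ 25 = 20 remainder 17. Last occurrence in the window: #21 on May 24, 1983.
Occurrences #5 through #21: 17 in total.

17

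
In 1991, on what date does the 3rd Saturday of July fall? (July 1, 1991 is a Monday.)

July 1991 begins on a Monday, so the first Saturday is July 6 (5 days later).
The 3rd Saturday is 2 weeks later: 6 + 14 = 20.

July 20, 1991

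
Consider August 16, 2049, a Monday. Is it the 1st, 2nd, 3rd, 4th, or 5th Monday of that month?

3rd

Day 16 falls in week ⌈16/7⌉ of the month.
Days 1–7 hold the 1st Monday, 8–14 the 2nd, 15–21 the 3rd, 22–28 the 4th, 29–31 the 5th.
16 is in the range for the 3rd.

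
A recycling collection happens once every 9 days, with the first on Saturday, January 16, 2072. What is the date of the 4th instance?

February 12, 2072

The 4th occurrence is 3 intervals after the first: 3 × 9 = 27 days after January 16, 2072.
January has 31 days — 15 days to the end of January leaves 12.
12 days into February → February 12, 2072.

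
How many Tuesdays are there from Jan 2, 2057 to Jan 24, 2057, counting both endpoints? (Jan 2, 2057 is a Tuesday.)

4

Jan 2, 2057 is a Tuesday; the first Tuesday on or after it is Jan 2, 2057.
From Jan 2, 2057 to Jan 24, 2057 is 24 − 2 = 22 days.
22 ÷ 7 = 3 full weeks with remainder 1, so 3 more Tuesdays after the first → 4.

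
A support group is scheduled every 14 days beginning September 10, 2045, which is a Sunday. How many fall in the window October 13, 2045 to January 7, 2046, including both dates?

Occurrences land 14·i days after September 10, 2045 for i = 0, 1, 2, …
October 13, 2045 is 33 days after the start; 33 ÷ 14 = 2 remainder 5; since the remainder is 5, round up to i = 3. First occurrence in the window: #4 on October 22, 2045 (3×14 = 42 days in).
January 7, 2046 is 119 days after the start; 119 ÷ 14 = 8 remainder 7. Last occurrence in the window: #9 on December 31, 2045.
Occurrences #4 through #9: 6 in total.

6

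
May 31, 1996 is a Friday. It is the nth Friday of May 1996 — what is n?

5th

Day 31 falls in week ⌈31/7⌉ of the month.
Days 1–7 hold the 1st Friday, 8–14 the 2nd, 15–21 the 3rd, 22–28 the 4th, 29–31 the 5th.
31 is in the range for the 5th.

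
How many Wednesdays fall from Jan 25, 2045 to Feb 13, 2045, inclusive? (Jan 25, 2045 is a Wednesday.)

3

Jan 25, 2045 is a Wednesday; the first Wednesday on or after it is Jan 25, 2045.
From Jan 25, 2045 to Feb 13, 2045: 6 + 13 = 19 days (rest of Jan, Feb).
19 ÷ 7 = 2 full weeks with remainder 5, so 2 more Wednesdays after the first → 3.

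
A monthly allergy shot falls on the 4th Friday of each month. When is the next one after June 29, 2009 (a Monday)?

July 24, 2009

June 2009 starts on a Monday; its first Friday is the 5th, so the 4th Friday is the 26th — June 26, 2009.
That is not after June 29, 2009, so look at July 2009.
July 2009 starts on a Wednesday; its first Friday is the 3rd, so the 4th Friday is the 24th — July 24, 2009.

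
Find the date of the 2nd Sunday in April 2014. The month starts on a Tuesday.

April 2014 begins on a Tuesday, so the first Sunday is April 6 (5 days later).
The 2nd Sunday is 1 weeks later: 6 + 7 = 13.

April 13, 2014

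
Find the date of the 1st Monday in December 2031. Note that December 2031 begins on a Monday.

2031-12-01

December 2031 begins on a Monday, so the first Monday is December 1.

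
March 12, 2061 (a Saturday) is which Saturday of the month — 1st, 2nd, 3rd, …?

2nd

Day 12 falls in week ⌈12/7⌉ of the month.
Days 1–7 hold the 1st Saturday, 8–14 the 2nd, 15–21 the 3rd, 22–28 the 4th, 29–31 the 5th.
12 is in the range for the 2nd.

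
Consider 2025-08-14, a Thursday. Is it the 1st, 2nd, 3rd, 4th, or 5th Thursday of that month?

Day 14 falls in week ⌈14/7⌉ of the month.
Days 1–7 hold the 1st Thursday, 8–14 the 2nd, 15–21 the 3rd, 22–28 the 4th, 29–31 the 5th.
14 is in the range for the 2nd.

2nd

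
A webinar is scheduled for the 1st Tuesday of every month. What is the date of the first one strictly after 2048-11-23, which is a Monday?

2048-12-01

November 2048 starts on a Sunday, so its 1st Tuesday is 2048-11-03 (2 days in).
That is not after 2048-11-23, so look at December 2048.
December 2048 starts on a Tuesday, so its 1st Tuesday is 2048-12-01.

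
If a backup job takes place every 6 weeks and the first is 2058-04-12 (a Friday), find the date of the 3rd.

The 3rd occurrence is 2 intervals after the first: 2 × 42 = 84 days after 2058-04-12.
April has 30 days — 18 days to the end of April leaves 66.
May has 31 days (35 left).
June has 30 days (5 left).
5 days into July → 2058-07-05.

2058-07-05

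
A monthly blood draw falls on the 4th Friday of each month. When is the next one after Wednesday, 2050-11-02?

November 2050 starts on a Tuesday; its first Friday is the 4th, so the 4th Friday is the 25th — 2050-11-25.
2050-11-25 is after 2050-11-02, so that is the next one.

2050-11-25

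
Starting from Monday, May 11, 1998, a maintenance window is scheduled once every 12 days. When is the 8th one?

The 8th occurrence is 7 intervals after the first: 7 × 12 = 84 days after May 11, 1998.
May has 31 days — 20 days to the end of May leaves 64.
Jun has 30 days (34 left).
Jul has 31 days (3 left).
3 days into Aug → Aug 3, 1998.

Aug 3, 1998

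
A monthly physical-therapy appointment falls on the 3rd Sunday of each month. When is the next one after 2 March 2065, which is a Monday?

15 March 2065

March 2065 starts on a Sunday; its first Sunday is the 1st, so the 3rd Sunday is the 15th — 15 March 2065.
15 March 2065 is after 2 March 2065, so that is the next one.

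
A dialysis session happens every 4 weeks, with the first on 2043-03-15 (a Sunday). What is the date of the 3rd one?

The 3rd occurrence is 2 intervals after the first: 2 × 28 = 56 days after 2043-03-15.
March has 31 days — 16 days to the end of March leaves 40.
April has 30 days (10 left).
10 days into May → 2043-05-10.

2043-05-10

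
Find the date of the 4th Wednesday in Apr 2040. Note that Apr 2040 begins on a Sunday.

Apr 25, 2040

Apr 2040 begins on a Sunday, so the first Wednesday is Apr 4 (3 days later).
The 4th Wednesday is 3 weeks later: 4 + 21 = 25.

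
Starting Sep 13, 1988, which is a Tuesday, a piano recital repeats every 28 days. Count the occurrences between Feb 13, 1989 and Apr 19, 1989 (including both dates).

2

Occurrences land 28·i days after Sep 13, 1988 for i = 0, 1, 2, …
Feb 13, 1989 is 153 days after the start; 153 ÷ 28 = 5 remainder 13; since the remainder is 13, round up to i = 6. First occurrence in the window: #7 on Feb 28, 1989 (6×28 = 168 days in).
Apr 19, 1989 is 218 days after the start; 218 ÷ 28 = 7 remainder 22. Last occurrence in the window: #8 on Mar 28, 1989.
Occurrences #7 through #8: 2 in total.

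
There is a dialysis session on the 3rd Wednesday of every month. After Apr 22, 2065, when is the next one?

Apr 2065 starts on a Wednesday; its first Wednesday is the 1st, so the 3rd Wednesday is the 15th — Apr 15, 2065.
That is not after Apr 22, 2065, so look at May 2065.
May 2065 starts on a Friday; its first Wednesday is the 6th, so the 3rd Wednesday is the 20th — May 20, 2065.

May 20, 2065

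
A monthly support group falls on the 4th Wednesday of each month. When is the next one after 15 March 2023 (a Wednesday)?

22 March 2023

March 2023 starts on a Wednesday; its first Wednesday is the 1st, so the 4th Wednesday is the 22nd — 22 March 2023.
22 March 2023 is after 15 March 2023, so that is the next one.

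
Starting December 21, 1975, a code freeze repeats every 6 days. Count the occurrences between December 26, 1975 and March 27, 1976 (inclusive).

16

Occurrences land 6·i days after December 21, 1975 for i = 0, 1, 2, …
December 26, 1975 is 5 days after the start; 5 ÷ 6 = 0 remainder 5; since the remainder is 5, round up to i = 1. First occurrence in the window: #2 on December 27, 1975 (1×6 = 6 days in).
March 27, 1976 is 97 days after the start; 97 ÷ 6 = 16 remainder 1. Last occurrence in the window: #17 on March 26, 1976.
Occurrences #2 through #17: 16 in total.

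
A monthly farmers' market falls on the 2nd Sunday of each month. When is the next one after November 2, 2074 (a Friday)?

November 2074 starts on a Thursday; its first Sunday is the 4th, so the 2nd Sunday is the 11th — November 11, 2074.
November 11, 2074 is after November 2, 2074, so that is the next one.

November 11, 2074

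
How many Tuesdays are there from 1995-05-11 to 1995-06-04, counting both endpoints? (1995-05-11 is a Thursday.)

1995-05-11 is a Thursday; the first Tuesday on or after it is 1995-05-16 (5 days later).
From 1995-05-16 to 1995-06-04: 15 + 4 = 19 days (rest of May, June).
19 ÷ 7 = 2 full weeks with remainder 5, so 2 more Tuesdays after the first → 3.

3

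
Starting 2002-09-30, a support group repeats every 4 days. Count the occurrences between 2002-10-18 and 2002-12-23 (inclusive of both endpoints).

Occurrences land 4·i days after 2002-09-30 for i = 0, 1, 2, …
2002-10-18 is 18 days after the start; 18 ÷ 4 = 4 remainder 2; since the remainder is 2, round up to i = 5. First occurrence in the window: #6 on 2002-10-20 (5×4 = 20 days in).
2002-12-23 is 84 days after the start; 84 ÷ 4 = 21 remainder 0. Last occurrence in the window: #22 on 2002-12-23.
Occurrences #6 through #22: 17 in total.

17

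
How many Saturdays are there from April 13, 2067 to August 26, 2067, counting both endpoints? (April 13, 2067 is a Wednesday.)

19

April 13, 2067 is a Wednesday; the first Saturday on or after it is April 16, 2067 (3 days later).
From April 16, 2067 to August 26, 2067: 14 + 31 + 30 + 31 + 26 = 132 days (rest of April, May, June, July, August).
132 ÷ 7 = 18 full weeks with remainder 6, so 18 more Saturdays after the first → 19.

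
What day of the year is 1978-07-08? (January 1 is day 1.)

189

Days in months before July: 31 + 28 + 31 + 30 + 31 + 30 = 181.
Plus 8 days into July → day 189.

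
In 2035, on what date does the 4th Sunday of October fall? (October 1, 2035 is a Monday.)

October 2035 begins on a Monday, so the first Sunday is October 7 (6 days later).
The 4th Sunday is 3 weeks later: 7 + 21 = 28.

October 28, 2035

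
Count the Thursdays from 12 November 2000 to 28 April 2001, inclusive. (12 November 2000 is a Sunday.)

12 November 2000 is a Sunday; the first Thursday on or after it is 16 November 2000 (4 days later).
From 16 November 2000 to 28 April 2001: 14 + 31 + 31 + 28 + 31 + 28 = 163 days (rest of November, December, January, February, March, April).
163 ÷ 7 = 23 full weeks with remainder 2, so 23 more Thursdays after the first → 24.

24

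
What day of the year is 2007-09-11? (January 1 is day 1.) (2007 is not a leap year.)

Days in months before September: 31 + 28 + 31 + 30 + 31 + 30 + 31 + 31 = 243.
Plus 11 days into September → day 254.

254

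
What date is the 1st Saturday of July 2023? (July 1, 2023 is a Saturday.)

July 2023 begins on a Saturday, so the first Saturday is July 1.

July 1, 2023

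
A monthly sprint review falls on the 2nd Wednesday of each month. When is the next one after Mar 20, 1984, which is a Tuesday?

Apr 11, 1984

Mar 1984 starts on a Thursday; its first Wednesday is the 7th, so the 2nd Wednesday is the 14th — Mar 14, 1984.
That is not after Mar 20, 1984, so look at Apr 1984.
Apr 1984 starts on a Sunday; its first Wednesday is the 4th, so the 2nd Wednesday is the 11th — Apr 11, 1984.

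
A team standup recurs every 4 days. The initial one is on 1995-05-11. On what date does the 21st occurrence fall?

The 21st occurrence is 20 intervals after the first: 20 × 4 = 80 days after 1995-05-11.
May has 31 days — 20 days to the end of May leaves 60.
June has 30 days (30 left).
30 days into July → 1995-07-30.

1995-07-30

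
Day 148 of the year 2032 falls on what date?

May 27, 2032

Jan has 31 days (148 − 31 = 117 remain).
Feb has 29 days (117 − 29 = 88 remain).
Mar has 31 days (88 − 31 = 57 remain).
Apr has 30 days (57 − 30 = 27 remain).
27 into May → May 27.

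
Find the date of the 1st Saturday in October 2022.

2022-10-01

The first Saturday of October 2022 is October 1.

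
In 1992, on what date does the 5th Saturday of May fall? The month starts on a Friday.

May 1992 begins on a Friday, so the first Saturday is May 2 (1 day later).
The 5th Saturday is 4 weeks later: 2 + 28 = 30.

1992-05-30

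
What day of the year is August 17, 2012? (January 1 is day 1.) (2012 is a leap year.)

230

Days in months before August: 31 + 29 + 31 + 30 + 31 + 30 + 31 = 213.
Plus 17 days into August → day 230.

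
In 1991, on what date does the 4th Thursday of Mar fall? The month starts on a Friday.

Mar 1991 begins on a Friday, so the first Thursday is Mar 7 (6 days later).
The 4th Thursday is 3 weeks later: 7 + 21 = 28.

Mar 28, 1991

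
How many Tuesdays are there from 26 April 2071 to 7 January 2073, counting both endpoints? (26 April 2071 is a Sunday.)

89

26 April 2071 is a Sunday; the first Tuesday on or after it is 28 April 2071 (2 days later).
From 28 April 2071 to 7 January 2073: 247 + 366 + 7 = 620 days (rest of 2071, 2072, to 7 January 2073 in 2073).
620 ÷ 7 = 88 full weeks with remainder 4, so 88 more Tuesdays after the first → 89.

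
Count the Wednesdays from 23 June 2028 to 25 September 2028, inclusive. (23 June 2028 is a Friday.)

13

23 June 2028 is a Friday; the first Wednesday on or after it is 28 June 2028 (5 days later).
From 28 June 2028 to 25 September 2028: 2 + 31 + 31 + 25 = 89 days (rest of June, July, August, September).
89 ÷ 7 = 12 full weeks with remainder 5, so 12 more Wednesdays after the first → 13.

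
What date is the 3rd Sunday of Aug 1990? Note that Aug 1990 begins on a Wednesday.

Aug 1990 begins on a Wednesday, so the first Sunday is Aug 5 (4 days later).
The 3rd Sunday is 2 weeks later: 5 + 14 = 19.

Aug 19, 1990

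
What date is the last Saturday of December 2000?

December 30, 2000

The first Saturday of December 2000 is December 2.
December 2000 has 31 days. Adding weeks: 2, 9, 16, 23, 30 — the last one ≤ 31 is the 30th.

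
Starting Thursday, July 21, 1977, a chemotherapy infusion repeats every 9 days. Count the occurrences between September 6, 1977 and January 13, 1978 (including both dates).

Occurrences land 9·i days after July 21, 1977 for i = 0, 1, 2, …
September 6, 1977 is 47 days after the start; 47 ÷ 9 = 5 remainder 2; since the remainder is 2, round up to i = 6. First occurrence in the window: #7 on September 13, 1977 (6×9 = 54 days in).
January 13, 1978 is 176 days after the start; 176 ÷ 9 = 19 remainder 5. Last occurrence in the window: #20 on January 8, 1978.
Occurrences #7 through #20: 14 in total.

14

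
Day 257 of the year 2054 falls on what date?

Jan has 31 days (257 − 31 = 226 remain).
Feb has 28 days (226 − 28 = 198 remain).
Mar has 31 days (198 − 31 = 167 remain).
Apr has 30 days (167 − 30 = 137 remain).
May has 31 days (137 − 31 = 106 remain).
Jun has 30 days (106 − 30 = 76 remain).
Jul has 31 days (76 − 31 = 45 remain).
Aug has 31 days (45 − 31 = 14 remain).
14 into Sep → Sep 14.

Sep 14, 2054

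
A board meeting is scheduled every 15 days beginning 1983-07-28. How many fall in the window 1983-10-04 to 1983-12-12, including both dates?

5

Occurrences land 15·i days after 1983-07-28 for i = 0, 1, 2, …
1983-10-04 is 68 days after the start; 68 ÷ 15 = 4 remainder 8; since the remainder is 8, round up to i = 5. First occurrence in the window: #6 on 1983-10-11 (5×15 = 75 days in).
1983-12-12 is 137 days after the start; 137 ÷ 15 = 9 remainder 2. Last occurrence in the window: #10 on 1983-12-10.
Occurrences #6 through #10: 5 in total.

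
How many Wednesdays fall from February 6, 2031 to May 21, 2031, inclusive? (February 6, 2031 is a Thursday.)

February 6, 2031 is a Thursday; the first Wednesday on or after it is February 12, 2031 (6 days later).
From February 12, 2031 to May 21, 2031: 16 + 31 + 30 + 21 = 98 days (rest of February, March, April, May).
98 ÷ 7 = 14 full weeks with remainder 0, so 14 more Wednesdays after the first → 15.

15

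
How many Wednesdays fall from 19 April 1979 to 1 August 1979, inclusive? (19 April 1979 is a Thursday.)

15

19 April 1979 is a Thursday; the first Wednesday on or after it is 25 April 1979 (6 days later).
From 25 April 1979 to 1 August 1979: 5 + 31 + 30 + 31 + 1 = 98 days (rest of April, May, June, July, August).
98 ÷ 7 = 14 full weeks with remainder 0, so 14 more Wednesdays after the first → 15.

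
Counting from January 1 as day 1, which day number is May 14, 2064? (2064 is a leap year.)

135

Days in months before May: 31 + 29 + 31 + 30 = 121.
Plus 14 days into May → day 135.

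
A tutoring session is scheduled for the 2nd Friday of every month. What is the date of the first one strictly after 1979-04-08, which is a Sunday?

April 1979 starts on a Sunday; its first Friday is the 6th, so the 2nd Friday is the 13th — 1979-04-13.
1979-04-13 is after 1979-04-08, so that is the next one.

1979-04-13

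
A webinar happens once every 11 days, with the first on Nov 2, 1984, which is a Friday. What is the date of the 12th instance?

The 12th occurrence is 11 intervals after the first: 11 × 11 = 121 days after Nov 2, 1984.
Nov has 30 days — 28 days to the end of Nov leaves 93.
Dec has 31 days (62 left).
Jan has 31 days (31 left).
Feb has 28 days (3 left).
3 days into Mar → Mar 3, 1985.

Mar 3, 1985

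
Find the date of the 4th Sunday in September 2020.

September 2020 begins on a Tuesday, so the first Sunday is September 6 (5 days later).
The 4th Sunday is 3 weeks later: 6 + 21 = 27.

27 September 2020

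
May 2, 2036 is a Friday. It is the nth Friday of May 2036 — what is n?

Day 2 falls in week ⌈2/7⌉ of the month.
Days 1–7 hold the 1st Friday, 8–14 the 2nd, 15–21 the 3rd, 22–28 the 4th, 29–31 the 5th.
2 is in the range for the 1st.

1st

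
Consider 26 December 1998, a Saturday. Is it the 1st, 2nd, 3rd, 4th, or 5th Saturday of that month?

4th

Day 26 falls in week ⌈26/7⌉ of the month.
Days 1–7 hold the 1st Saturday, 8–14 the 2nd, 15–21 the 3rd, 22–28 the 4th, 29–31 the 5th.
26 is in the range for the 4th.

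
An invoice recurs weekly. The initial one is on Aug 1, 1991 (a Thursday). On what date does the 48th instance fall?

The 48th occurrence is 47 intervals after the first: 47 × 7 = 329 days after Aug 1, 1991.
Aug has 31 days — 30 days to the end of Aug leaves 299.
Sep has 30 days (269 left).
Oct has 31 days (238 left).
Nov has 30 days (208 left).
Dec has 31 days (177 left).
Jan has 31 days (146 left).
Feb has 29 days (117 left).
Mar has 31 days (86 left).
Apr has 30 days (56 left).
May has 31 days (25 left).
25 days into Jun → Jun 25, 1992.

Jun 25, 1992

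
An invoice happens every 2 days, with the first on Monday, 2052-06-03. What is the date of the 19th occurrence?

The 19th occurrence is 18 intervals after the first: 18 × 2 = 36 days after 2052-06-03.
June has 30 days — 27 days to the end of June leaves 9.
9 days into July → 2052-07-09.

2052-07-09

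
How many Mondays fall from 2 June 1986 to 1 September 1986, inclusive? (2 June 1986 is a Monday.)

14

2 June 1986 is a Monday; the first Monday on or after it is 2 June 1986.
From 2 June 1986 to 1 September 1986: 28 + 31 + 31 + 1 = 91 days (rest of June, July, August, September).
91 ÷ 7 = 13 full weeks with remainder 0, so 13 more Mondays after the first → 14.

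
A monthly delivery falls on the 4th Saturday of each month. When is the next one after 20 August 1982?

August 1982 starts on a Sunday; its first Saturday is the 7th, so the 4th Saturday is the 28th — 28 August 1982.
28 August 1982 is after 20 August 1982, so that is the next one.

28 August 1982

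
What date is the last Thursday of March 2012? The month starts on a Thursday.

March 29, 2012

March 2012 begins on a Thursday, so the first Thursday is March 1.
March 2012 has 31 days. Adding weeks: 1, 8, 15, 22, 29 — the last one ≤ 31 is the 29th.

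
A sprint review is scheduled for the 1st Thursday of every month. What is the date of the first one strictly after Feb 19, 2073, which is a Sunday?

Feb 2073 starts on a Wednesday, so its 1st Thursday is Feb 2, 2073 (1 day in).
That is not after Feb 19, 2073, so look at Mar 2073.
Mar 2073 starts on a Wednesday, so its 1st Thursday is Mar 2, 2073 (1 day in).

Mar 2, 2073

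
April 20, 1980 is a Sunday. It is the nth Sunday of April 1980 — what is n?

Day 20 falls in week ⌈20/7⌉ of the month.
Days 1–7 hold the 1st Sunday, 8–14 the 2nd, 15–21 the 3rd, 22–28 the 4th, 29–31 the 5th.
20 is in the range for the 3rd.

3rd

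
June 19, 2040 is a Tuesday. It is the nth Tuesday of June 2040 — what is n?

Day 19 falls in week ⌈19/7⌉ of the month.
Days 1–7 hold the 1st Tuesday, 8–14 the 2nd, 15–21 the 3rd, 22–28 the 4th, 29–31 the 5th.
19 is in the range for the 3rd.

3rd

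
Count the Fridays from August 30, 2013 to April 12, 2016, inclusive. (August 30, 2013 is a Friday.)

137

August 30, 2013 is a Friday; the first Friday on or after it is August 30, 2013.
From August 30, 2013 to April 12, 2016: 123 + 365 + 365 + 103 = 956 days (rest of 2013, 2014, 2015, to April 12, 2016 in 2016).
956 ÷ 7 = 136 full weeks with remainder 4, so 136 more Fridays after the first → 137.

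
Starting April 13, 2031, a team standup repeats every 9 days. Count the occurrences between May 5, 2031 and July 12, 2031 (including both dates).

8

Occurrences land 9·i days after April 13, 2031 for i = 0, 1, 2, …
May 5, 2031 is 22 days after the start; 22 ÷ 9 = 2 remainder 4; since the remainder is 4, round up to i = 3. First occurrence in the window: #4 on May 10, 2031 (3×9 = 27 days in).
July 12, 2031 is 90 days after the start; 90 ÷ 9 = 10 remainder 0. Last occurrence in the window: #11 on July 12, 2031.
Occurrences #4 through #11: 8 in total.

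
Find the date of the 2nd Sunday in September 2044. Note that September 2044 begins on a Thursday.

September 2044 begins on a Thursday, so the first Sunday is September 4 (3 days later).
The 2nd Sunday is 1 weeks later: 4 + 7 = 11.

September 11, 2044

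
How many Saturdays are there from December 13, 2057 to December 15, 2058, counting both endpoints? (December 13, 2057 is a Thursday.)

53

December 13, 2057 is a Thursday; the first Saturday on or after it is December 15, 2057 (2 days later).
From December 15, 2057 to December 15, 2058: 16 + 349 = 365 days (rest of 2057, to December 15, 2058 in 2058).
365 ÷ 7 = 52 full weeks with remainder 1, so 52 more Saturdays after the first → 53.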